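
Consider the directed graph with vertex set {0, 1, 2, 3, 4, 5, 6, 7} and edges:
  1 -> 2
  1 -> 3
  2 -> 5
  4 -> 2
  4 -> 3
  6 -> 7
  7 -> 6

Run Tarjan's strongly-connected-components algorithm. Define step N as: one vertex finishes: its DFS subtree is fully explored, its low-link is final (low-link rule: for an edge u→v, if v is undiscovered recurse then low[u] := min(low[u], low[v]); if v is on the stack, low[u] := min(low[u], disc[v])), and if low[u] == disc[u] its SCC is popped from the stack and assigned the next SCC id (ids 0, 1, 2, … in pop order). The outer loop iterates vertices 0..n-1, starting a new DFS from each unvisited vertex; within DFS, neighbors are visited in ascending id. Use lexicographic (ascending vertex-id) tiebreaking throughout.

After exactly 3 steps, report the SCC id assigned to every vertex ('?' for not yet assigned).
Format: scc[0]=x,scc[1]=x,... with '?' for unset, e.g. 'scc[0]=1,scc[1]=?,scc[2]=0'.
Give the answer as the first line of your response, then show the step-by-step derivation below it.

scc[0]=0,scc[1]=?,scc[2]=2,scc[3]=?,scc[4]=?,scc[5]=1,scc[6]=?,scc[7]=?

step 1: low=(low[0]=0,low[1]=?,low[2]=?,low[3]=?,low[4]=?,low[5]=?,low[6]=?,low[7]=?); scc=(scc[0]=0,scc[1]=?,scc[2]=?,scc[3]=?,scc[4]=?,scc[5]=?,scc[6]=?,scc[7]=?)
step 2: low=(low[0]=0,low[1]=1,low[2]=2,low[3]=?,low[4]=?,low[5]=3,low[6]=?,low[7]=?); scc=(scc[0]=0,scc[1]=?,scc[2]=?,scc[3]=?,scc[4]=?,scc[5]=1,scc[6]=?,scc[7]=?)
step 3: low=(low[0]=0,low[1]=1,low[2]=2,low[3]=?,low[4]=?,low[5]=3,low[6]=?,low[7]=?); scc=(scc[0]=0,scc[1]=?,scc[2]=2,scc[3]=?,scc[4]=?,scc[5]=1,scc[6]=?,scc[7]=?)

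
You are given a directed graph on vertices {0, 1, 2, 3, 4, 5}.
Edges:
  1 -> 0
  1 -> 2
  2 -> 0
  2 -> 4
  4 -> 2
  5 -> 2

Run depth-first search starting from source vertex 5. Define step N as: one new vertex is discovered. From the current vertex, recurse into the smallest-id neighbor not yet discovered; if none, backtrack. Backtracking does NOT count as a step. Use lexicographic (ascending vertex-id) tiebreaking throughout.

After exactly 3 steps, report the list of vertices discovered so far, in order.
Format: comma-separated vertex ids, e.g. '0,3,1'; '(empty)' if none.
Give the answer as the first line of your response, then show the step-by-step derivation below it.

5,2,0

step 1: discover 5; path=5; order=5
step 2: discover 2; path=5>2; order=5,2
step 3: discover 0; path=5>2>0; order=5,2,0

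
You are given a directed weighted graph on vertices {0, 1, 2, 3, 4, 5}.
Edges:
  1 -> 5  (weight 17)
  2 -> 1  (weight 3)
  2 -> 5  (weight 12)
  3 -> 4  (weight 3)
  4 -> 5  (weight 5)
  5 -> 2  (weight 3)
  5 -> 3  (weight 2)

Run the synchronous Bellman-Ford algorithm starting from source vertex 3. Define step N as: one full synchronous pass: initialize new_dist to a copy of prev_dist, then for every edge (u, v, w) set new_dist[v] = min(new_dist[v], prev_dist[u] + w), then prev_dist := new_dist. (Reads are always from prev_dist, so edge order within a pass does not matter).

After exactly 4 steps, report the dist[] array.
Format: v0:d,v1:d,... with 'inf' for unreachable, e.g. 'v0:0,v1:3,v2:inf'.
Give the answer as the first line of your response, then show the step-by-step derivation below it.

v0:inf,v1:14,v2:11,v3:0,v4:3,v5:8

step 1: dist = v0:inf,v1:inf,v2:inf,v3:0,v4:3,v5:inf
step 2: dist = v0:inf,v1:inf,v2:inf,v3:0,v4:3,v5:8
step 3: dist = v0:inf,v1:inf,v2:11,v3:0,v4:3,v5:8
step 4: dist = v0:inf,v1:14,v2:11,v3:0,v4:3,v5:8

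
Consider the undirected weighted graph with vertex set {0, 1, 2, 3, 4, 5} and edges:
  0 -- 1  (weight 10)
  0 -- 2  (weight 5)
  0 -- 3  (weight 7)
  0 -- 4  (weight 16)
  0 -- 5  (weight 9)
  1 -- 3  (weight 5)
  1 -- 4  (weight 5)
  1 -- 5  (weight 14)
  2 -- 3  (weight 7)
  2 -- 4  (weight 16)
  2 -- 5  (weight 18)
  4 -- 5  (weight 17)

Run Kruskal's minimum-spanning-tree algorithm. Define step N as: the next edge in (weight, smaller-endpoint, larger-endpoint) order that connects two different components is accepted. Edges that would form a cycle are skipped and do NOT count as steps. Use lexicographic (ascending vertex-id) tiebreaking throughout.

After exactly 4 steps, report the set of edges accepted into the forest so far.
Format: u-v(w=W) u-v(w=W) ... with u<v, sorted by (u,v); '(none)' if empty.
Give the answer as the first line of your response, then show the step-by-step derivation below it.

0-2(w=5) 0-3(w=7) 1-3(w=5) 1-4(w=5)

step 1: add edge 0-2 (w=5); MST = {0-2(w=5)}
step 2: add edge 1-3 (w=5); MST = {0-2(w=5) 1-3(w=5)}
step 3: add edge 1-4 (w=5); MST = {0-2(w=5) 1-3(w=5) 1-4(w=5)}
step 4: add edge 0-3 (w=7); MST = {0-2(w=5) 0-3(w=7) 1-3(w=5) 1-4(w=5)}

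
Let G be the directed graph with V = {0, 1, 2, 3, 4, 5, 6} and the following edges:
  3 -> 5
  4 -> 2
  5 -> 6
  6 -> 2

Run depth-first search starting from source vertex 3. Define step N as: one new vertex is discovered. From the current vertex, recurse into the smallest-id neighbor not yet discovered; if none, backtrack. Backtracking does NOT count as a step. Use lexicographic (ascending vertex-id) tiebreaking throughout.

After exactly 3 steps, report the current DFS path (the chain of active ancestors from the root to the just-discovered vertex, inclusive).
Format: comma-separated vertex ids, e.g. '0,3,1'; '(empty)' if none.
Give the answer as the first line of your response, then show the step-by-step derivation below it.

3,5,6

step 1: discover 3; path=3; order=3
step 2: discover 5; path=3>5; order=3,5
step 3: discover 6; path=3>5>6; order=3,5,6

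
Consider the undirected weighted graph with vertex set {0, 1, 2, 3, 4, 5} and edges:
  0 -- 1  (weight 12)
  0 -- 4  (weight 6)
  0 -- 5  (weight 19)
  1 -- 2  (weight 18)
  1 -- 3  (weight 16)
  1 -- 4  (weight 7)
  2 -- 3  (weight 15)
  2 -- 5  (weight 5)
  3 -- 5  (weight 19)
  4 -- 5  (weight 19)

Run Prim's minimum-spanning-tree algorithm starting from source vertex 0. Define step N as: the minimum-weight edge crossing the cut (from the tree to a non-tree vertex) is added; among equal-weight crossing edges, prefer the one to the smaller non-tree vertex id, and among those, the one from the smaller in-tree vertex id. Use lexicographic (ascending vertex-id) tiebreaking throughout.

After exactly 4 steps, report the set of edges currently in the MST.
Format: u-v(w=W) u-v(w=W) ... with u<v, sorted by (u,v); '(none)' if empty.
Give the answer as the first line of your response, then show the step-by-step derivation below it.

0-4(w=6) 1-3(w=16) 1-4(w=7) 2-3(w=15)

step 1: add edge 0-4 (w=6); MST = {0-4(w=6)}
step 2: add edge 1-4 (w=7); MST = {0-4(w=6) 1-4(w=7)}
step 3: add edge 1-3 (w=16); MST = {0-4(w=6) 1-3(w=16) 1-4(w=7)}
step 4: add edge 2-3 (w=15); MST = {0-4(w=6) 1-3(w=16) 1-4(w=7) 2-3(w=15)}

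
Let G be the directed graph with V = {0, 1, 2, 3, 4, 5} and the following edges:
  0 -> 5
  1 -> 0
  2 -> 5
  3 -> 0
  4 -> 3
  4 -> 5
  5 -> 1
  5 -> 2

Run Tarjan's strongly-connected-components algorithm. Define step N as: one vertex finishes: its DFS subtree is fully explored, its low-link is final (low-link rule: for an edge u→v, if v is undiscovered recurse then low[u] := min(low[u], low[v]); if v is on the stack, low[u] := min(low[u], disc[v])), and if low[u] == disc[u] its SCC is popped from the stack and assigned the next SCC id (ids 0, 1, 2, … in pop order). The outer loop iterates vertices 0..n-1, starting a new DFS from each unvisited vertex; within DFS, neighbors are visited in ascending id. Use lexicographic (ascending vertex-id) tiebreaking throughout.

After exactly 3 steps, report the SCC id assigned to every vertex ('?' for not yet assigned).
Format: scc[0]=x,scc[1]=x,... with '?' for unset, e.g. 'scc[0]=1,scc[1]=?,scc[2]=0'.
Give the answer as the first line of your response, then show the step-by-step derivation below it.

scc[0]=?,scc[1]=?,scc[2]=?,scc[3]=?,scc[4]=?,scc[5]=?

step 1: low=(low[0]=0,low[1]=0,low[2]=?,low[3]=?,low[4]=?,low[5]=1); scc=(scc[0]=?,scc[1]=?,scc[2]=?,scc[3]=?,scc[4]=?,scc[5]=?)
step 2: low=(low[0]=0,low[1]=0,low[2]=1,low[3]=?,low[4]=?,low[5]=0); scc=(scc[0]=?,scc[1]=?,scc[2]=?,scc[3]=?,scc[4]=?,scc[5]=?)
step 3: low=(low[0]=0,low[1]=0,low[2]=1,low[3]=?,low[4]=?,low[5]=0); scc=(scc[0]=?,scc[1]=?,scc[2]=?,scc[3]=?,scc[4]=?,scc[5]=?)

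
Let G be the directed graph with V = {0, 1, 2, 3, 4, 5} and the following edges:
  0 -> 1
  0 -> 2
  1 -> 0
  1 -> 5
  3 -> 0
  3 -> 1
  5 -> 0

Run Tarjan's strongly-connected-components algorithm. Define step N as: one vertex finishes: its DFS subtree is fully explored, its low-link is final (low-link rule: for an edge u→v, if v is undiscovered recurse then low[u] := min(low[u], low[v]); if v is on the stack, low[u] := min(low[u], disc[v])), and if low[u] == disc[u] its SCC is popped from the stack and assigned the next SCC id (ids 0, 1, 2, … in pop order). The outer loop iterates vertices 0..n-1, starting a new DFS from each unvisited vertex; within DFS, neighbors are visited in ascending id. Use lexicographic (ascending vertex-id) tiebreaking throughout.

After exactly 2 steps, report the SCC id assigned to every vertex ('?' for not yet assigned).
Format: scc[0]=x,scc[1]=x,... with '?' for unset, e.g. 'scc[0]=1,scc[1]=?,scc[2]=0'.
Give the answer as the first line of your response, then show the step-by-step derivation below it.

scc[0]=?,scc[1]=?,scc[2]=?,scc[3]=?,scc[4]=?,scc[5]=?

step 1: low=(low[0]=0,low[1]=0,low[2]=?,low[3]=?,low[4]=?,low[5]=0); scc=(scc[0]=?,scc[1]=?,scc[2]=?,scc[3]=?,scc[4]=?,scc[5]=?)
step 2: low=(low[0]=0,low[1]=0,low[2]=?,low[3]=?,low[4]=?,low[5]=0); scc=(scc[0]=?,scc[1]=?,scc[2]=?,scc[3]=?,scc[4]=?,scc[5]=?)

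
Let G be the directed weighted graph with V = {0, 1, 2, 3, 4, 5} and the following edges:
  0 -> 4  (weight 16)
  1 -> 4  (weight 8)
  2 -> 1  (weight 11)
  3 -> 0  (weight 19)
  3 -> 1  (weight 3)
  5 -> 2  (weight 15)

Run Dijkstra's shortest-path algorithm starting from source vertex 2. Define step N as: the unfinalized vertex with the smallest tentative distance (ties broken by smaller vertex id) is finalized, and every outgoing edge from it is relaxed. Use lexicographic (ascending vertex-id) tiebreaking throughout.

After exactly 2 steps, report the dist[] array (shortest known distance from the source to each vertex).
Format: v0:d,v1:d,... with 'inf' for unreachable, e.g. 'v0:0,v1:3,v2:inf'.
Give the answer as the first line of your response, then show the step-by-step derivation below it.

v0:inf,v1:11,v2:0,v3:inf,v4:19,v5:inf

step 1: dist = v0:inf,v1:11,v2:0,v3:inf,v4:inf,v5:inf
step 2: dist = v0:inf,v1:11,v2:0,v3:inf,v4:19,v5:inf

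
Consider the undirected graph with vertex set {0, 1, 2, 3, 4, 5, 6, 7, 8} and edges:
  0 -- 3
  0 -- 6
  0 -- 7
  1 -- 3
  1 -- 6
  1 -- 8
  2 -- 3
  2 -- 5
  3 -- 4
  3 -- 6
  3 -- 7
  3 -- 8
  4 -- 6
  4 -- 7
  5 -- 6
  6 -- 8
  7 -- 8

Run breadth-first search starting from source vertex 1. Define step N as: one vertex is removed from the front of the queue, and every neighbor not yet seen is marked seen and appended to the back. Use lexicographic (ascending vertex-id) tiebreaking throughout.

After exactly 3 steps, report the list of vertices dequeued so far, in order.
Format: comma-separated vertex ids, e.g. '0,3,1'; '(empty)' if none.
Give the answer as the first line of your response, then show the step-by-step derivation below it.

1,3,6

step 1: dequeue 1; queue=[3,6,8]; order=1
step 2: dequeue 3; queue=[6,8,0,2,4,7]; order=1,3
step 3: dequeue 6; queue=[8,0,2,4,7,5]; order=1,3,6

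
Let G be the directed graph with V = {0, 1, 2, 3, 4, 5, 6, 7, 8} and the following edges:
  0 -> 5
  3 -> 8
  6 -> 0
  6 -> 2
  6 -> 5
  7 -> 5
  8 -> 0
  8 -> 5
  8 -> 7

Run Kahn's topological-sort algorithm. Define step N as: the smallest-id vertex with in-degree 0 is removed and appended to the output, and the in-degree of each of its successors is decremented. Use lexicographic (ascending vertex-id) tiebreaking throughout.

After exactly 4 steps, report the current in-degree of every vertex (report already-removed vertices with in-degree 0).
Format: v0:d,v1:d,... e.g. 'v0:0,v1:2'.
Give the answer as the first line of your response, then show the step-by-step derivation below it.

v0:1,v1:0,v2:0,v3:0,v4:0,v5:3,v6:0,v7:1,v8:0

step 1: output 1; order=[1]; indeg=(2,0,1,0,0,4,0,1,1)
step 2: output 3; order=[1,3]; indeg=(2,0,1,0,0,4,0,1,0)
step 3: output 4; order=[1,3,4]; indeg=(2,0,1,0,0,4,0,1,0)
step 4: output 6; order=[1,3,4,6]; indeg=(1,0,0,0,0,3,0,1,0)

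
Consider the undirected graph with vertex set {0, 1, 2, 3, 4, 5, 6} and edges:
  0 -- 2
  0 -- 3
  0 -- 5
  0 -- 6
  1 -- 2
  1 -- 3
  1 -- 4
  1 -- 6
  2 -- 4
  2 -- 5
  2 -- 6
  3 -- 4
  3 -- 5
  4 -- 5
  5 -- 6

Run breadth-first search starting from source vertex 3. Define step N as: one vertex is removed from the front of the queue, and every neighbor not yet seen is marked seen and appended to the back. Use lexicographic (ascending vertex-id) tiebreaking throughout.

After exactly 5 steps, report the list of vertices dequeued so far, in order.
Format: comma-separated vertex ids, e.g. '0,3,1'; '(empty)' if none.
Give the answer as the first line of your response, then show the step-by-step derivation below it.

3,0,1,4,5

step 1: dequeue 3; queue=[0,1,4,5]; order=3
step 2: dequeue 0; queue=[1,4,5,2,6]; order=3,0
step 3: dequeue 1; queue=[4,5,2,6]; order=3,0,1
step 4: dequeue 4; queue=[5,2,6]; order=3,0,1,4
step 5: dequeue 5; queue=[2,6]; order=3,0,1,4,5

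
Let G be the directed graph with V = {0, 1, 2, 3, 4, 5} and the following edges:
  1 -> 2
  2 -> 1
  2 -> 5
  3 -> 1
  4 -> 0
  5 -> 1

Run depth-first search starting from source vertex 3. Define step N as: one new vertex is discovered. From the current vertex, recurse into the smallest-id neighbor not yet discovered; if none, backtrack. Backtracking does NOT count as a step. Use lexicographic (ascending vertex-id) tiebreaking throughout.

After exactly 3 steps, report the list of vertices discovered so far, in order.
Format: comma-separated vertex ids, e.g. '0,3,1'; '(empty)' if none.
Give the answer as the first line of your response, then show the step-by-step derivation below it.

3,1,2

step 1: discover 3; path=3; order=3
step 2: discover 1; path=3>1; order=3,1
step 3: discover 2; path=3>1>2; order=3,1,2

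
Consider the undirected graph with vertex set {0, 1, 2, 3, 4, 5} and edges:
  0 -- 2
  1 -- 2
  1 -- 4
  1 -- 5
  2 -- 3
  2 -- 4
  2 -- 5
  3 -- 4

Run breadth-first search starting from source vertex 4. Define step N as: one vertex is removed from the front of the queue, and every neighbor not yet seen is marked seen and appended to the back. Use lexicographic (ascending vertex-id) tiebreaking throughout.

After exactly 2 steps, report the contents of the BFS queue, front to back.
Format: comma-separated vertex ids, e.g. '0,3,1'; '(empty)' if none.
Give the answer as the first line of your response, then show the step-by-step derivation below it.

2,3,5

step 1: dequeue 4; queue=[1,2,3]; order=4
step 2: dequeue 1; queue=[2,3,5]; order=4,1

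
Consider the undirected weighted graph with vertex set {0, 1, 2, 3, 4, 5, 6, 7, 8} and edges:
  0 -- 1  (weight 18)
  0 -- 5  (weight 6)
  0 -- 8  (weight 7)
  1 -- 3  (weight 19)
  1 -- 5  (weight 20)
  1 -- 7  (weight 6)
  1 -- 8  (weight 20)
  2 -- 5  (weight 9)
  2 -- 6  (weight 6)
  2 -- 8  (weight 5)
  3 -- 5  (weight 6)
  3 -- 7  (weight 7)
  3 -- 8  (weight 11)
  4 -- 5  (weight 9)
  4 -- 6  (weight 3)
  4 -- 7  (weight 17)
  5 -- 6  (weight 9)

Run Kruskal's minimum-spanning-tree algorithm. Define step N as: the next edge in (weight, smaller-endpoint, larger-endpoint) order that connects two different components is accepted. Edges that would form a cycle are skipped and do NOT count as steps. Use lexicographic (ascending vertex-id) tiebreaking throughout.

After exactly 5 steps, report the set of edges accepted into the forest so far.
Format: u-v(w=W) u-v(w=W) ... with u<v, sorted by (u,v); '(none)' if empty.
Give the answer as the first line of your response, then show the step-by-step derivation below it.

0-5(w=6) 1-7(w=6) 2-6(w=6) 2-8(w=5) 4-6(w=3)

step 1: add edge 4-6 (w=3); MST = {4-6(w=3)}
step 2: add edge 2-8 (w=5); MST = {2-8(w=5) 4-6(w=3)}
step 3: add edge 0-5 (w=6); MST = {0-5(w=6) 2-8(w=5) 4-6(w=3)}
step 4: add edge 1-7 (w=6); MST = {0-5(w=6) 1-7(w=6) 2-8(w=5) 4-6(w=3)}
step 5: add edge 2-6 (w=6); MST = {0-5(w=6) 1-7(w=6) 2-6(w=6) 2-8(w=5) 4-6(w=3)}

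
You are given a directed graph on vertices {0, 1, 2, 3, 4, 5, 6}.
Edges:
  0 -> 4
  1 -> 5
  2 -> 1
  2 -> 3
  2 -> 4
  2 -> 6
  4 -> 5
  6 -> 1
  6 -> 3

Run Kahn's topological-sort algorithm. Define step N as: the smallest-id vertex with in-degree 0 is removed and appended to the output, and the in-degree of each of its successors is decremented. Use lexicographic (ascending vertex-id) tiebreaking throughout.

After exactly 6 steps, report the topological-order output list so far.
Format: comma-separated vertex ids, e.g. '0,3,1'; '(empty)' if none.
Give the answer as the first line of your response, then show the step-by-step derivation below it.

0,2,4,6,1,3

step 1: output 0; order=[0]; indeg=(0,2,0,2,1,2,1)
step 2: output 2; order=[0,2]; indeg=(0,1,0,1,0,2,0)
step 3: output 4; order=[0,2,4]; indeg=(0,1,0,1,0,1,0)
step 4: output 6; order=[0,2,4,6]; indeg=(0,0,0,0,0,1,0)
step 5: output 1; order=[0,2,4,6,1]; indeg=(0,0,0,0,0,0,0)
step 6: output 3; order=[0,2,4,6,1,3]; indeg=(0,0,0,0,0,0,0)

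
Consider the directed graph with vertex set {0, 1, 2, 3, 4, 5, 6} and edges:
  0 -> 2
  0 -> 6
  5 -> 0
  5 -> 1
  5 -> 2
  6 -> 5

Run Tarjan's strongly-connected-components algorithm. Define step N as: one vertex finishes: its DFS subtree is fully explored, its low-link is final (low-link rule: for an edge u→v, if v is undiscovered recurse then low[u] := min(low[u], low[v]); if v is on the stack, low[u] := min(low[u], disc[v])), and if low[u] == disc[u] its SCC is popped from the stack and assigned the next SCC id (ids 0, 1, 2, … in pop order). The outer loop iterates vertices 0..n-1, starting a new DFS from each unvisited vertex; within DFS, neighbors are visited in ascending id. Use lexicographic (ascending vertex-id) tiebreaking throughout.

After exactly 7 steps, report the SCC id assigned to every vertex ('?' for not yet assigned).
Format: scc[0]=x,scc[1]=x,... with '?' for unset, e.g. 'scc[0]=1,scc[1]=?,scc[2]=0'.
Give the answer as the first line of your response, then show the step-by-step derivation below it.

scc[0]=2,scc[1]=1,scc[2]=0,scc[3]=3,scc[4]=4,scc[5]=2,scc[6]=2

step 1: low=(low[0]=0,low[1]=?,low[2]=1,low[3]=?,low[4]=?,low[5]=?,low[6]=?); scc=(scc[0]=?,scc[1]=?,scc[2]=0,scc[3]=?,scc[4]=?,scc[5]=?,scc[6]=?)
step 2: low=(low[0]=0,low[1]=4,low[2]=1,low[3]=?,low[4]=?,low[5]=0,low[6]=2); scc=(scc[0]=?,scc[1]=1,scc[2]=0,scc[3]=?,scc[4]=?,scc[5]=?,scc[6]=?)
step 3: low=(low[0]=0,low[1]=4,low[2]=1,low[3]=?,low[4]=?,low[5]=0,low[6]=2); scc=(scc[0]=?,scc[1]=1,scc[2]=0,scc[3]=?,scc[4]=?,scc[5]=?,scc[6]=?)
step 4: low=(low[0]=0,low[1]=4,low[2]=1,low[3]=?,low[4]=?,low[5]=0,low[6]=0); scc=(scc[0]=?,scc[1]=1,scc[2]=0,scc[3]=?,scc[4]=?,scc[5]=?,scc[6]=?)
step 5: low=(low[0]=0,low[1]=4,low[2]=1,low[3]=?,low[4]=?,low[5]=0,low[6]=0); scc=(scc[0]=2,scc[1]=1,scc[2]=0,scc[3]=?,scc[4]=?,scc[5]=2,scc[6]=2)
step 6: low=(low[0]=0,low[1]=4,low[2]=1,low[3]=5,low[4]=?,low[5]=0,low[6]=0); scc=(scc[0]=2,scc[1]=1,scc[2]=0,scc[3]=3,scc[4]=?,scc[5]=2,scc[6]=2)
step 7: low=(low[0]=0,low[1]=4,low[2]=1,low[3]=5,low[4]=6,low[5]=0,low[6]=0); scc=(scc[0]=2,scc[1]=1,scc[2]=0,scc[3]=3,scc[4]=4,scc[5]=2,scc[6]=2)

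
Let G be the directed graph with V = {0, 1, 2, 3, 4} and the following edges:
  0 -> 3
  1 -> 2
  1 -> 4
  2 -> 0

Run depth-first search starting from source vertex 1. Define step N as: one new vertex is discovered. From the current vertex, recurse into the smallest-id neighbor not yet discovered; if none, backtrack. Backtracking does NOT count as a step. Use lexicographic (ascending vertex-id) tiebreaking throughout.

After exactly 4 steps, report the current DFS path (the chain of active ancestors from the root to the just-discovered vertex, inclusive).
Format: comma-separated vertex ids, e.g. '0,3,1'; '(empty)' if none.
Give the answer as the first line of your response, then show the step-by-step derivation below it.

1,2,0,3

step 1: discover 1; path=1; order=1
step 2: discover 2; path=1>2; order=1,2
step 3: discover 0; path=1>2>0; order=1,2,0
step 4: discover 3; path=1>2>0>3; order=1,2,0,3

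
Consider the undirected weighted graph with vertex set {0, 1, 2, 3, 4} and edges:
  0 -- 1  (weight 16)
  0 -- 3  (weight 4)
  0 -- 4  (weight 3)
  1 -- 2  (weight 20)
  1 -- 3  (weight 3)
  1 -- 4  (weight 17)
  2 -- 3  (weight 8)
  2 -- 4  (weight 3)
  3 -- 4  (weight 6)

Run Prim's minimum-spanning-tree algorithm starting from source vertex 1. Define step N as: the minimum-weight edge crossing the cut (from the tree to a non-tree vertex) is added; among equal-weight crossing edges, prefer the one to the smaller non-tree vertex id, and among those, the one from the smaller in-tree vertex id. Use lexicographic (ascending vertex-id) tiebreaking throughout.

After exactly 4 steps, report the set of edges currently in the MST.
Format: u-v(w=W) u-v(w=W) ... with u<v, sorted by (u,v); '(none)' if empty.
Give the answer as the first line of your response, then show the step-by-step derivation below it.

0-3(w=4) 0-4(w=3) 1-3(w=3) 2-4(w=3)

step 1: add edge 1-3 (w=3); MST = {1-3(w=3)}
step 2: add edge 0-3 (w=4); MST = {0-3(w=4) 1-3(w=3)}
step 3: add edge 0-4 (w=3); MST = {0-3(w=4) 0-4(w=3) 1-3(w=3)}
step 4: add edge 2-4 (w=3); MST = {0-3(w=4) 0-4(w=3) 1-3(w=3) 2-4(w=3)}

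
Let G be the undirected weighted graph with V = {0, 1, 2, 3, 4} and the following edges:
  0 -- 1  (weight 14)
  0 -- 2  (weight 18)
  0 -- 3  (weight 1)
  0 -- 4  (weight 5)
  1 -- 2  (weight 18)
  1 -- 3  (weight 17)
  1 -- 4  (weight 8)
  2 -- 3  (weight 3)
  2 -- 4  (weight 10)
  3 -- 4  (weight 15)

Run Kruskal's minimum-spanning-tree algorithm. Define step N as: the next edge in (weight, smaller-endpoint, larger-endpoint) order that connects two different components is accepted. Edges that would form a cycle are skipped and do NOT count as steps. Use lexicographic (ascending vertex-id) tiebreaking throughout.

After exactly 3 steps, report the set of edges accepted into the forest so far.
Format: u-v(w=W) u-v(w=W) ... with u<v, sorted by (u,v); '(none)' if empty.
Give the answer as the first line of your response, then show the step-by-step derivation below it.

0-3(w=1) 0-4(w=5) 2-3(w=3)

step 1: add edge 0-3 (w=1); MST = {0-3(w=1)}
step 2: add edge 2-3 (w=3); MST = {0-3(w=1) 2-3(w=3)}
step 3: add edge 0-4 (w=5); MST = {0-3(w=1) 0-4(w=5) 2-3(w=3)}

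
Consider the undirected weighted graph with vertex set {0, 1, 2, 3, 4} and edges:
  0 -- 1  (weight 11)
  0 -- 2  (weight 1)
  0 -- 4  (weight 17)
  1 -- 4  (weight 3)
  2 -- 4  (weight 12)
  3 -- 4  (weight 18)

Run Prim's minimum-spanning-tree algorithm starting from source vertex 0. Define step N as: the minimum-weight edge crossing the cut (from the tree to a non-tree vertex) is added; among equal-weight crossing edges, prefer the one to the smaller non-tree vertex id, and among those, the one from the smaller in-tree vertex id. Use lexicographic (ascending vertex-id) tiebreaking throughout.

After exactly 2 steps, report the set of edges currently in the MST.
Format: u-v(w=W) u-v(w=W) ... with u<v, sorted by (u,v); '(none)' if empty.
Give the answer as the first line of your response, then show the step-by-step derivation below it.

0-1(w=11) 0-2(w=1)

step 1: add edge 0-2 (w=1); MST = {0-2(w=1)}
step 2: add edge 0-1 (w=11); MST = {0-1(w=11) 0-2(w=1)}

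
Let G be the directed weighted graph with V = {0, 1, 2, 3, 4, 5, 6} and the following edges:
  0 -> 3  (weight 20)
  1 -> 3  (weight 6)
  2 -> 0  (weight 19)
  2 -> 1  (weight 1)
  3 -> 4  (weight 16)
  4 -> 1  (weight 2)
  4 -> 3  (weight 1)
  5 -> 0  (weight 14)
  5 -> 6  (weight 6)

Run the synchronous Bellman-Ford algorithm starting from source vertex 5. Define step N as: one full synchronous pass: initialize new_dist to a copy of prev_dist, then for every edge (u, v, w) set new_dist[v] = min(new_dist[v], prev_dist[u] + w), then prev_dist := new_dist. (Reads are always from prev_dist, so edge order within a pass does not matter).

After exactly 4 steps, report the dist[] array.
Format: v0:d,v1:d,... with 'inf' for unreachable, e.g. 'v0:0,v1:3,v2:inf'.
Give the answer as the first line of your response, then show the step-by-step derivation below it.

v0:14,v1:52,v2:inf,v3:34,v4:50,v5:0,v6:6

step 1: dist = v0:14,v1:inf,v2:inf,v3:inf,v4:inf,v5:0,v6:6
step 2: dist = v0:14,v1:inf,v2:inf,v3:34,v4:inf,v5:0,v6:6
step 3: dist = v0:14,v1:inf,v2:inf,v3:34,v4:50,v5:0,v6:6
step 4: dist = v0:14,v1:52,v2:inf,v3:34,v4:50,v5:0,v6:6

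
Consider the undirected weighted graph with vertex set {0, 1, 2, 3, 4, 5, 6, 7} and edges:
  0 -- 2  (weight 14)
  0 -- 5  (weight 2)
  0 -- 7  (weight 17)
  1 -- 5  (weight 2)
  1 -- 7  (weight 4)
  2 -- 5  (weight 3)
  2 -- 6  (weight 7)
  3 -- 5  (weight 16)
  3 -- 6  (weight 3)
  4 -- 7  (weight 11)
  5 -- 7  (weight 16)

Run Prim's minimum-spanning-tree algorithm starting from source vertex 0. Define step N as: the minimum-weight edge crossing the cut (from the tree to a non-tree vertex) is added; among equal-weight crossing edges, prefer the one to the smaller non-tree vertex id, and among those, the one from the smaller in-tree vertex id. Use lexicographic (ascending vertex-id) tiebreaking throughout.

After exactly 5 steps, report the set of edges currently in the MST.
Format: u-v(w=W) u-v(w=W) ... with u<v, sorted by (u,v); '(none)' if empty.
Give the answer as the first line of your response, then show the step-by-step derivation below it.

0-5(w=2) 1-5(w=2) 1-7(w=4) 2-5(w=3) 2-6(w=7)

step 1: add edge 0-5 (w=2); MST = {0-5(w=2)}
step 2: add edge 1-5 (w=2); MST = {0-5(w=2) 1-5(w=2)}
step 3: add edge 2-5 (w=3); MST = {0-5(w=2) 1-5(w=2) 2-5(w=3)}
step 4: add edge 1-7 (w=4); MST = {0-5(w=2) 1-5(w=2) 1-7(w=4) 2-5(w=3)}
step 5: add edge 2-6 (w=7); MST = {0-5(w=2) 1-5(w=2) 1-7(w=4) 2-5(w=3) 2-6(w=7)}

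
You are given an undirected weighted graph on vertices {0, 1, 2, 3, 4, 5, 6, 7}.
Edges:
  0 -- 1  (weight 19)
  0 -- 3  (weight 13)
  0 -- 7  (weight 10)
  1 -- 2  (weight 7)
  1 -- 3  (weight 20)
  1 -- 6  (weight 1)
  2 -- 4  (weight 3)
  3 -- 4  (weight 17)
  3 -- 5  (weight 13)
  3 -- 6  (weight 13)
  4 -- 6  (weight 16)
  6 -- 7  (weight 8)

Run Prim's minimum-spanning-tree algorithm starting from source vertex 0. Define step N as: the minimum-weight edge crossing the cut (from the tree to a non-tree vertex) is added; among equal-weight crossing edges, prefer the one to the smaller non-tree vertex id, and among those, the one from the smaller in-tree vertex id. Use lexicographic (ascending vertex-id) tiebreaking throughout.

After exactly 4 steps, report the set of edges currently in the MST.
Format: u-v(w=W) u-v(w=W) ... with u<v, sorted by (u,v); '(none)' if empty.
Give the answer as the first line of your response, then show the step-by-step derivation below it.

0-7(w=10) 1-2(w=7) 1-6(w=1) 6-7(w=8)

step 1: add edge 0-7 (w=10); MST = {0-7(w=10)}
step 2: add edge 6-7 (w=8); MST = {0-7(w=10) 6-7(w=8)}
step 3: add edge 1-6 (w=1); MST = {0-7(w=10) 1-6(w=1) 6-7(w=8)}
step 4: add edge 1-2 (w=7); MST = {0-7(w=10) 1-2(w=7) 1-6(w=1) 6-7(w=8)}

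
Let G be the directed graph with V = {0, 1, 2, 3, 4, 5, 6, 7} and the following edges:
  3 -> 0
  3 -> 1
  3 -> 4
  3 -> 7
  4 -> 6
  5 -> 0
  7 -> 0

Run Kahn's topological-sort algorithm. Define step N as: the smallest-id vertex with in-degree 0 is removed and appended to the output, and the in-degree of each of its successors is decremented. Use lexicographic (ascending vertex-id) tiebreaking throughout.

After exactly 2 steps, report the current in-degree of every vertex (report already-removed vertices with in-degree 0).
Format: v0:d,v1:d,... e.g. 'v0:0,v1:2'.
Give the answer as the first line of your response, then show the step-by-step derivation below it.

v0:2,v1:0,v2:0,v3:0,v4:0,v5:0,v6:1,v7:0

step 1: output 2; order=[2]; indeg=(3,1,0,0,1,0,1,1)
step 2: output 3; order=[2,3]; indeg=(2,0,0,0,0,0,1,0)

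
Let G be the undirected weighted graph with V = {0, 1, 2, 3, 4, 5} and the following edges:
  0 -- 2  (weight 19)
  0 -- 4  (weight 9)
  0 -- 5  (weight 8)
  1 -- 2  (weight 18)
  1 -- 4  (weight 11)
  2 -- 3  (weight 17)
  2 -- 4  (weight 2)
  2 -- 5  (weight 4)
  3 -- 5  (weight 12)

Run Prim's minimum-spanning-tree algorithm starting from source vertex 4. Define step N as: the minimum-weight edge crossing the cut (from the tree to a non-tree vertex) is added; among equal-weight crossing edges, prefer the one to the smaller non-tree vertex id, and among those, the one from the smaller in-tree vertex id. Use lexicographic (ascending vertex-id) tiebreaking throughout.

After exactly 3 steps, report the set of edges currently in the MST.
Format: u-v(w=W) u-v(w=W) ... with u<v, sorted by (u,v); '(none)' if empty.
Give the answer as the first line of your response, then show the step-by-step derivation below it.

0-5(w=8) 2-4(w=2) 2-5(w=4)

step 1: add edge 2-4 (w=2); MST = {2-4(w=2)}
step 2: add edge 2-5 (w=4); MST = {2-4(w=2) 2-5(w=4)}
step 3: add edge 0-5 (w=8); MST = {0-5(w=8) 2-4(w=2) 2-5(w=4)}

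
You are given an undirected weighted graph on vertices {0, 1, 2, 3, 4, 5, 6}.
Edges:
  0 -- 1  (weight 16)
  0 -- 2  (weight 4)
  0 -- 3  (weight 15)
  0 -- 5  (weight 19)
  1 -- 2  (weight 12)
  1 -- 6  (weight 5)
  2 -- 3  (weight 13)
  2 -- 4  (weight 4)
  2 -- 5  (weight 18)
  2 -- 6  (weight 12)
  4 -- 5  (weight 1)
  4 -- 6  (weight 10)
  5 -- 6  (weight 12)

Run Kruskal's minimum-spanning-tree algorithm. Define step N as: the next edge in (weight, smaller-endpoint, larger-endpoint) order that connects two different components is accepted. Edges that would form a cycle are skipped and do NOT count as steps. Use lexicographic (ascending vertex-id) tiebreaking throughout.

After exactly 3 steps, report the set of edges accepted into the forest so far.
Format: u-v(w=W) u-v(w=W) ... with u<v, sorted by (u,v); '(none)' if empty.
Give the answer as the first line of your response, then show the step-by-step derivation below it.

0-2(w=4) 2-4(w=4) 4-5(w=1)

step 1: add edge 4-5 (w=1); MST = {4-5(w=1)}
step 2: add edge 0-2 (w=4); MST = {0-2(w=4) 4-5(w=1)}
step 3: add edge 2-4 (w=4); MST = {0-2(w=4) 2-4(w=4) 4-5(w=1)}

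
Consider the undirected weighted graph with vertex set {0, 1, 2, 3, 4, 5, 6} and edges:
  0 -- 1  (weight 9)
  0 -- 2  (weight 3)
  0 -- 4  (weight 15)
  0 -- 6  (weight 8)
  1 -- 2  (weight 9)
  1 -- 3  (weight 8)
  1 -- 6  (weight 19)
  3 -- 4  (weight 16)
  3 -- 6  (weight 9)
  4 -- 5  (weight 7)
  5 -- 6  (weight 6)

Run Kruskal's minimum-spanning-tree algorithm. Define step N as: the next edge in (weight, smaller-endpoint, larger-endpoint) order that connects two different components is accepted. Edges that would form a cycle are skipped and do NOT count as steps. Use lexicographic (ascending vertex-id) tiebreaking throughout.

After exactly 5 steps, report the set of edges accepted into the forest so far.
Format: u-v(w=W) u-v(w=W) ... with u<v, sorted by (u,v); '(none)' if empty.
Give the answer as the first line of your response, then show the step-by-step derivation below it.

0-2(w=3) 0-6(w=8) 1-3(w=8) 4-5(w=7) 5-6(w=6)

step 1: add edge 0-2 (w=3); MST = {0-2(w=3)}
step 2: add edge 5-6 (w=6); MST = {0-2(w=3) 5-6(w=6)}
step 3: add edge 4-5 (w=7); MST = {0-2(w=3) 4-5(w=7) 5-6(w=6)}
step 4: add edge 0-6 (w=8); MST = {0-2(w=3) 0-6(w=8) 4-5(w=7) 5-6(w=6)}
step 5: add edge 1-3 (w=8); MST = {0-2(w=3) 0-6(w=8) 1-3(w=8) 4-5(w=7) 5-6(w=6)}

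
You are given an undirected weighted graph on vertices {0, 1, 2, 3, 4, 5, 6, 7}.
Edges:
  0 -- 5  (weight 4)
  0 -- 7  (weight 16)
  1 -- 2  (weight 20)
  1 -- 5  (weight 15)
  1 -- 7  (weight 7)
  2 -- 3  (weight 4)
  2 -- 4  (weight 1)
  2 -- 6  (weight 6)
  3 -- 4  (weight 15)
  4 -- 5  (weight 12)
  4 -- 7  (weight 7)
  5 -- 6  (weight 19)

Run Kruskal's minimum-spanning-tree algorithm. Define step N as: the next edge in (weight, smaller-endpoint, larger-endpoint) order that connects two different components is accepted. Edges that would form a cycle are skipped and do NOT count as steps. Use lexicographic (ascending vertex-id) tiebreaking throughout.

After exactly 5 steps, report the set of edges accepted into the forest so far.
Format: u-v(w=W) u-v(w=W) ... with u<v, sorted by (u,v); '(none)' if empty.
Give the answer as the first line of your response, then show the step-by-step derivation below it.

0-5(w=4) 1-7(w=7) 2-3(w=4) 2-4(w=1) 2-6(w=6)

step 1: add edge 2-4 (w=1); MST = {2-4(w=1)}
step 2: add edge 0-5 (w=4); MST = {0-5(w=4) 2-4(w=1)}
step 3: add edge 2-3 (w=4); MST = {0-5(w=4) 2-3(w=4) 2-4(w=1)}
step 4: add edge 2-6 (w=6); MST = {0-5(w=4) 2-3(w=4) 2-4(w=1) 2-6(w=6)}
step 5: add edge 1-7 (w=7); MST = {0-5(w=4) 1-7(w=7) 2-3(w=4) 2-4(w=1) 2-6(w=6)}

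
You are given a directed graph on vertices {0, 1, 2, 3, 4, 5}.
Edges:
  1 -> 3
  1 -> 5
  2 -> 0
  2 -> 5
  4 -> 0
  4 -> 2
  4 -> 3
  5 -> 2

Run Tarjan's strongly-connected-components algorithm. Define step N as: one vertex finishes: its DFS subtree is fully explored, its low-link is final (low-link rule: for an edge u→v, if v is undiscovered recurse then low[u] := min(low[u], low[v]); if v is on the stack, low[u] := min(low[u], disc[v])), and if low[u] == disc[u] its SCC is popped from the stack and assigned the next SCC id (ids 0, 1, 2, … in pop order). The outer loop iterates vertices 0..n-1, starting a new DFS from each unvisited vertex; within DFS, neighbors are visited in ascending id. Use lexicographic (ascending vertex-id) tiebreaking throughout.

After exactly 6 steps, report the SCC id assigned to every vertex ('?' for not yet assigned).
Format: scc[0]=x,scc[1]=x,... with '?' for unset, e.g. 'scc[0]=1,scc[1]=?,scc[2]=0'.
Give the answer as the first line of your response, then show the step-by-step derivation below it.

scc[0]=0,scc[1]=3,scc[2]=2,scc[3]=1,scc[4]=4,scc[5]=2

step 1: low=(low[0]=0,low[1]=?,low[2]=?,low[3]=?,low[4]=?,low[5]=?); scc=(scc[0]=0,scc[1]=?,scc[2]=?,scc[3]=?,scc[4]=?,scc[5]=?)
step 2: low=(low[0]=0,low[1]=1,low[2]=?,low[3]=2,low[4]=?,low[5]=?); scc=(scc[0]=0,scc[1]=?,scc[2]=?,scc[3]=1,scc[4]=?,scc[5]=?)
step 3: low=(low[0]=0,low[1]=1,low[2]=3,low[3]=2,low[4]=?,low[5]=3); scc=(scc[0]=0,scc[1]=?,scc[2]=?,scc[3]=1,scc[4]=?,scc[5]=?)
step 4: low=(low[0]=0,low[1]=1,low[2]=3,low[3]=2,low[4]=?,low[5]=3); scc=(scc[0]=0,scc[1]=?,scc[2]=2,scc[3]=1,scc[4]=?,scc[5]=2)
step 5: low=(low[0]=0,low[1]=1,low[2]=3,low[3]=2,low[4]=?,low[5]=3); scc=(scc[0]=0,scc[1]=3,scc[2]=2,scc[3]=1,scc[4]=?,scc[5]=2)
step 6: low=(low[0]=0,low[1]=1,low[2]=3,low[3]=2,low[4]=5,low[5]=3); scc=(scc[0]=0,scc[1]=3,scc[2]=2,scc[3]=1,scc[4]=4,scc[5]=2)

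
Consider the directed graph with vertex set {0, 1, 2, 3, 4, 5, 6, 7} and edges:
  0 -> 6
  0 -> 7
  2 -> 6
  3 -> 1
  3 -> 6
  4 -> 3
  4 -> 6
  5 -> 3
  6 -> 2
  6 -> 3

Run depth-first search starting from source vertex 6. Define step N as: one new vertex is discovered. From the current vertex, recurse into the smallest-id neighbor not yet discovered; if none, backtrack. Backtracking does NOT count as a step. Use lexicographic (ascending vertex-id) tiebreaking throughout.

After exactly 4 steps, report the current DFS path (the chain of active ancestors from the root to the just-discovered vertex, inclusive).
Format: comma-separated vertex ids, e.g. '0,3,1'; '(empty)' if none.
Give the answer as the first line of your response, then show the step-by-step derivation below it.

6,3,1

step 1: discover 6; path=6; order=6
step 2: discover 2; path=6>2; order=6,2
step 3: discover 3; path=6>3; order=6,2,3
step 4: discover 1; path=6>3>1; order=6,2,3,1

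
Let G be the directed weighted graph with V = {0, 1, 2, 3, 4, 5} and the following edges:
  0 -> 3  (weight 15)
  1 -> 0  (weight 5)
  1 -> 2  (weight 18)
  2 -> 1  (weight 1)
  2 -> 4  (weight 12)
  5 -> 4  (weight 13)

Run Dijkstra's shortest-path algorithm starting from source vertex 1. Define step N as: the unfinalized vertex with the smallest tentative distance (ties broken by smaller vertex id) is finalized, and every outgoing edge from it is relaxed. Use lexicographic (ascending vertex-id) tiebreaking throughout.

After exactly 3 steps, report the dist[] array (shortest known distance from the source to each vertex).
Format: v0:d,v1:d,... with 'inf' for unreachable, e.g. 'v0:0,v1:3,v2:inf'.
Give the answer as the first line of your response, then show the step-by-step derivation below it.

v0:5,v1:0,v2:18,v3:20,v4:30,v5:inf

step 1: dist = v0:5,v1:0,v2:18,v3:inf,v4:inf,v5:inf
step 2: dist = v0:5,v1:0,v2:18,v3:20,v4:inf,v5:inf
step 3: dist = v0:5,v1:0,v2:18,v3:20,v4:30,v5:inf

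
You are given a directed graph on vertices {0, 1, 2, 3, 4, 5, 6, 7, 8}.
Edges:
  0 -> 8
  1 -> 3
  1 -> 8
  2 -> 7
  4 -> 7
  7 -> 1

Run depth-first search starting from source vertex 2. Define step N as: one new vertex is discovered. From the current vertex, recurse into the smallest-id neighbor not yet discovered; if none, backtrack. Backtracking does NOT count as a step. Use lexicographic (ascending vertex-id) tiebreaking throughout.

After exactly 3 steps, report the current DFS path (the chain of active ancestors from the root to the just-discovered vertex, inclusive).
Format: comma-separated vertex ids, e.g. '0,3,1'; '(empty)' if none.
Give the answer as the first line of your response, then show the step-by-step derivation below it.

2,7,1

step 1: discover 2; path=2; order=2
step 2: discover 7; path=2>7; order=2,7
step 3: discover 1; path=2>7>1; order=2,7,1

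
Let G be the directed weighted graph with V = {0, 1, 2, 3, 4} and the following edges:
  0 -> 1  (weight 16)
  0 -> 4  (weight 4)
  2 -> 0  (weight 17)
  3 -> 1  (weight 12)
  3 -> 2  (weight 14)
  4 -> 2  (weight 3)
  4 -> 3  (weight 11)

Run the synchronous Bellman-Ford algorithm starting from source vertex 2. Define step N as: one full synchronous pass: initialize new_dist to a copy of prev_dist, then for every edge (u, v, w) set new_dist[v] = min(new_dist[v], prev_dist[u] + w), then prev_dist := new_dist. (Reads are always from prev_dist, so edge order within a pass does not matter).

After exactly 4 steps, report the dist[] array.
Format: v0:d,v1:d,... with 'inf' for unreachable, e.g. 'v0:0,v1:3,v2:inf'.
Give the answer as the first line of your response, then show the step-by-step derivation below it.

v0:17,v1:33,v2:0,v3:32,v4:21

step 1: dist = v0:17,v1:inf,v2:0,v3:inf,v4:inf
step 2: dist = v0:17,v1:33,v2:0,v3:inf,v4:21
step 3: dist = v0:17,v1:33,v2:0,v3:32,v4:21
step 4: dist = v0:17,v1:33,v2:0,v3:32,v4:21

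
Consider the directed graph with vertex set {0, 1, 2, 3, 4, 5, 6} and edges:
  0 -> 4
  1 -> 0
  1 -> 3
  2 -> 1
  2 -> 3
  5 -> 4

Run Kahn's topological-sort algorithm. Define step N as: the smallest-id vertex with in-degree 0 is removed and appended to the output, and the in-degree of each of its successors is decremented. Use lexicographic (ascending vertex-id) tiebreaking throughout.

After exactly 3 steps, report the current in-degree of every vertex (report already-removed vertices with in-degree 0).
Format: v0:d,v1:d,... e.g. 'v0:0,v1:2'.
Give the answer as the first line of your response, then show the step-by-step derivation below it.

v0:0,v1:0,v2:0,v3:0,v4:1,v5:0,v6:0

step 1: output 2; order=[2]; indeg=(1,0,0,1,2,0,0)
step 2: output 1; order=[2,1]; indeg=(0,0,0,0,2,0,0)
step 3: output 0; order=[2,1,0]; indeg=(0,0,0,0,1,0,0)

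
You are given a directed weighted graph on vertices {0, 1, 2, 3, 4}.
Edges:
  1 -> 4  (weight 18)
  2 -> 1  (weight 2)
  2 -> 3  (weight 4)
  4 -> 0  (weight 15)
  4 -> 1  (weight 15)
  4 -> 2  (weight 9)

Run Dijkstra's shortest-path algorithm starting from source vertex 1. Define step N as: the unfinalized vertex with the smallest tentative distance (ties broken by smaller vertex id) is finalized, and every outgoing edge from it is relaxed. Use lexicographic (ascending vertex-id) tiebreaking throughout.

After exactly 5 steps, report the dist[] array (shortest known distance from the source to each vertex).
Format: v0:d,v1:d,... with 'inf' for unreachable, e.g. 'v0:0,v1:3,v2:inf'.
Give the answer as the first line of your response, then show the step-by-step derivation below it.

v0:33,v1:0,v2:27,v3:31,v4:18

step 1: dist = v0:inf,v1:0,v2:inf,v3:inf,v4:18
step 2: dist = v0:33,v1:0,v2:27,v3:inf,v4:18
step 3: dist = v0:33,v1:0,v2:27,v3:31,v4:18
step 4: dist = v0:33,v1:0,v2:27,v3:31,v4:18
step 5: dist = v0:33,v1:0,v2:27,v3:31,v4:18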